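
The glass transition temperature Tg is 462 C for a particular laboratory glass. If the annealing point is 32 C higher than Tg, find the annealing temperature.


The annealing temperature is Tg plus the offset:
  T_anneal = 462 + 32 = 494 C

494 C


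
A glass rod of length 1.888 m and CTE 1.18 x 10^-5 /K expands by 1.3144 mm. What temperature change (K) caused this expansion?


Rearrange dL = alpha * L0 * dT for dT:
  dT = dL / (alpha * L0)
  dL (m) = 1.3144 / 1000 = 0.0013144
  dT = 0.0013144 / ((1.18 x 10^-5) * 1.888) = 59.0 K

59.0 K


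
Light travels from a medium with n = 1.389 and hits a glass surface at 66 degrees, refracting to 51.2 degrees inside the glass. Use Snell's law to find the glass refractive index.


Apply Snell's law: n1 * sin(theta1) = n2 * sin(theta2)
  n2 = n1 * sin(theta1) / sin(theta2)
  sin(66) = 0.913545
  sin(51.2) = 0.779338
  n2 = 1.389 * 0.913545 / 0.779338 = 1.6282

1.6282


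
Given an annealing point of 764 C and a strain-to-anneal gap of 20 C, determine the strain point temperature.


Strain point = annealing point - difference:
  T_strain = 764 - 20 = 744 C

744 C


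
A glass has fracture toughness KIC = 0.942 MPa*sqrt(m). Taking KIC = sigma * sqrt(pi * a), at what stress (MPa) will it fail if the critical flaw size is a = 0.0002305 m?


Rearrange KIC = sigma * sqrt(pi * a):
  sigma = KIC / sqrt(pi * a)
  sqrt(pi * 0.0002305) = 0.02691
  sigma = 0.942 / 0.02691 = 35.01 MPa

35.01 MPa


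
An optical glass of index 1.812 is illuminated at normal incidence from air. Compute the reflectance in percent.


Fresnel reflectance at normal incidence:
  R = ((n - 1)/(n + 1))^2
  (n - 1)/(n + 1) = (1.812 - 1)/(1.812 + 1) = 0.288762
  R = 0.288762^2 = 0.0833835
  R(%) = 0.0833835 * 100 = 8.338%

8.338%


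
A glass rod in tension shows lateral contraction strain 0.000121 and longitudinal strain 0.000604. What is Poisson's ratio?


Poisson's ratio: nu = lateral strain / axial strain
  nu = 0.000121 / 0.000604 = 0.2003

0.2003


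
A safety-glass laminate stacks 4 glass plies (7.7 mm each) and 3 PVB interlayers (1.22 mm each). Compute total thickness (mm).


Total thickness = glass contribution + PVB contribution
  Glass: 4 * 7.7 = 30.8 mm
  PVB: 3 * 1.22 = 3.66 mm
  Total = 30.8 + 3.66 = 34.46 mm

34.46 mm


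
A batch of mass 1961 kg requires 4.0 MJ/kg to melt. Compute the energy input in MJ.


Total energy = mass * specific energy
  E = 1961 * 4.0 = 7844 MJ

7844 MJ


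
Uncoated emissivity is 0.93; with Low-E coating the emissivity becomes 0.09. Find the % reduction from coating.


Percentage reduction = (1 - coated/uncoated) * 100
  Ratio = 0.09 / 0.93 = 0.0968
  Reduction = (1 - 0.0968) * 100 = 90.3%

90.3%


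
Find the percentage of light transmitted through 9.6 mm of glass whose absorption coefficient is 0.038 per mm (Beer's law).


Beer-Lambert law: T = exp(-alpha * thickness)
  exponent = -0.038 * 9.6 = -0.3648
  T = exp(-0.3648) = 0.6943
  Percentage = 0.6943 * 100 = 69.43%

69.43%


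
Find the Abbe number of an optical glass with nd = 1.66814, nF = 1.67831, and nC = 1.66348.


Abbe number formula: Vd = (nd - 1) / (nF - nC)
  nd - 1 = 1.66814 - 1 = 0.66814
  nF - nC = 1.67831 - 1.66348 = 0.01483
  Vd = 0.66814 / 0.01483 = 45.05

45.05


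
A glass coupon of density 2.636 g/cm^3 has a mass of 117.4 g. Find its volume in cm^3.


Rearrange rho = m / V:
  V = m / rho
  V = 117.4 / 2.636 = 44.537 cm^3

44.537 cm^3


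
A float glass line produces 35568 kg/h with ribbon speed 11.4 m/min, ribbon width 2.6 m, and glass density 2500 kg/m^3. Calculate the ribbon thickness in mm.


Ribbon cross-section from mass balance:
  Volume rate = throughput / density = 35568 / 2500 = 14.2272 m^3/h
  thickness = volume rate / (speed * 60 * width), i.e.
  thickness = throughput / (60 * speed * width * density) * 1000
  thickness = 35568 / (60 * 11.4 * 2.6 * 2500) * 1000 = 8.0 mm

8.0 mm


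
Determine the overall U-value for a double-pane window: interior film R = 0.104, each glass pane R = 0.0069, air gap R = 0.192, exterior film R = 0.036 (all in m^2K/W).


Total thermal resistance (series):
  R_total = R_in + R_glass + R_air + R_glass + R_out
  R_total = 0.104 + 0.0069 + 0.192 + 0.0069 + 0.036 = 0.3458 m^2K/W
U-value = 1 / R_total = 1 / 0.3458 = 2.892 W/m^2K

2.892 W/m^2K


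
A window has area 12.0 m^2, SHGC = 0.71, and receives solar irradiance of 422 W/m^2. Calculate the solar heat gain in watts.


Solar heat gain: Q = Area * SHGC * Irradiance
  Q = 12.0 * 0.71 * 422 = 3595.4 W

3595.4 W


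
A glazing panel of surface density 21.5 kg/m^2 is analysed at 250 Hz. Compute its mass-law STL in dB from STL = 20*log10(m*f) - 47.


Mass law: STL = 20 * log10(m * f) - 47
  m * f = 21.5 * 250 = 5375
  log10(5375) = 3.73038
  STL = 20 * 3.73038 - 47 = 74.6076 - 47 = 27.6 dB

27.6 dB


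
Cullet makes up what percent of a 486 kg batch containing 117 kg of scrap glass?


Cullet ratio = (cullet mass / total batch mass) * 100
  Ratio = 117 / 486 * 100 = 24.07%

24.07%


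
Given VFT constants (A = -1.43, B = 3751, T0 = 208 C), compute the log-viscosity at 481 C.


VFT equation: log(eta) = A + B / (T - T0)
  T - T0 = 481 - 208 = 273
  B / (T - T0) = 3751 / 273 = 13.74
  log(eta) = -1.43 + 13.74 = 12.31

12.31


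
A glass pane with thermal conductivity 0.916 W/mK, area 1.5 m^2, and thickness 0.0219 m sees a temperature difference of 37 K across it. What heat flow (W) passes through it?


Fourier's law: Q = k * A * dT / t
  Q = 0.916 * 1.5 * 37 / 0.0219
  Q = 50.838 / 0.0219 = 2321.4 W

2321.4 W


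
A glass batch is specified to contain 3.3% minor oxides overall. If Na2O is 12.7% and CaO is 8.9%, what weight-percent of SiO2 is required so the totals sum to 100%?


Known pieces sum to 100%:
  SiO2 = 100 - (others + Na2O + CaO)
  SiO2 = 100 - (3.3 + 12.7 + 8.9) = 75.1%

75.1%


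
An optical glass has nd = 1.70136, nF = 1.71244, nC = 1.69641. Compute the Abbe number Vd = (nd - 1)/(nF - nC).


Abbe number formula: Vd = (nd - 1) / (nF - nC)
  nd - 1 = 1.70136 - 1 = 0.70136
  nF - nC = 1.71244 - 1.69641 = 0.01603
  Vd = 0.70136 / 0.01603 = 43.75

43.75


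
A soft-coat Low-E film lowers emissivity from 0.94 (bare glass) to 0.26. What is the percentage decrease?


Percentage reduction = (1 - coated/uncoated) * 100
  Ratio = 0.26 / 0.94 = 0.2766
  Reduction = (1 - 0.2766) * 100 = 72.3%

72.3%


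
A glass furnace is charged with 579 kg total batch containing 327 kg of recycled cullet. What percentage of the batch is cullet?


Cullet ratio = (cullet mass / total batch mass) * 100
  Ratio = 327 / 579 * 100 = 56.48%

56.48%


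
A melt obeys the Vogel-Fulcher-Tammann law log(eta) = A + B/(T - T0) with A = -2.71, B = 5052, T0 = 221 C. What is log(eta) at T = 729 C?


VFT equation: log(eta) = A + B / (T - T0)
  T - T0 = 729 - 221 = 508
  B / (T - T0) = 5052 / 508 = 9.945
  log(eta) = -2.71 + 9.945 = 7.235

7.235


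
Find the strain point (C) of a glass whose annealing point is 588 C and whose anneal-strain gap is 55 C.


Strain point = annealing point - difference:
  T_strain = 588 - 55 = 533 C

533 C


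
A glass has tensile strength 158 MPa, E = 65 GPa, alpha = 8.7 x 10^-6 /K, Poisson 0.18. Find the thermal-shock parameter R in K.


Thermal shock resistance: R = sigma * (1 - nu) / (E * alpha)
  Numerator = 158 * (1 - 0.18) = 129.56
  Denominator = 65 * 1000 * (8.7 x 10^-6) = 0.5655
  R = 129.56 / 0.5655 = 229.1 K

229.1 K


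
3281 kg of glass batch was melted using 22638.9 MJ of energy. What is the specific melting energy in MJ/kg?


Rearrange E = m * s for s:
  s = E / m
  s = 22638.9 / 3281 = 6.9 MJ/kg

6.9 MJ/kg


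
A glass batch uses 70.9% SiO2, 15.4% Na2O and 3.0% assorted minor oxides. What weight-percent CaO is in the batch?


Pieces sum to 100%:
  CaO = 100 - (SiO2 + Na2O + others)
  CaO = 100 - (70.9 + 15.4 + 3.0) = 10.7%

10.7%


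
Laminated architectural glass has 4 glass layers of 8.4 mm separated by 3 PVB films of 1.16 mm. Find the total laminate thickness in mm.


Total thickness = glass contribution + PVB contribution
  Glass: 4 * 8.4 = 33.6 mm
  PVB: 3 * 1.16 = 3.48 mm
  Total = 33.6 + 3.48 = 37.08 mm

37.08 mm


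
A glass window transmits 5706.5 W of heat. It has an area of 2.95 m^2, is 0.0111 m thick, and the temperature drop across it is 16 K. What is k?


Fourier's law rearranged: k = Q * t / (A * dT)
  Numerator = 5706.5 * 0.0111 = 63.34215
  Denominator = 2.95 * 16 = 47.2
  k = 63.34215 / 47.2 = 1.342 W/mK

1.342 W/mK


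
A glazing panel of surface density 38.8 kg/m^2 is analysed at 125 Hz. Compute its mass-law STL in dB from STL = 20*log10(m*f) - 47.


Mass law: STL = 20 * log10(m * f) - 47
  m * f = 38.8 * 125 = 4850
  log10(4850) = 3.68574
  STL = 20 * 3.68574 - 47 = 73.7148 - 47 = 26.7 dB

26.7 dB


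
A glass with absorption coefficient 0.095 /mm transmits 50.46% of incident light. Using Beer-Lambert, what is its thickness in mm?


Rearrange T = exp(-alpha * thickness):
  thickness = -ln(T) / alpha
  T = 50.46/100 = 0.5046
  ln(T) = -0.68399
  -ln(T) = 0.68399
  thickness = 0.68399 / 0.095 = 7.2 mm

7.2 mm


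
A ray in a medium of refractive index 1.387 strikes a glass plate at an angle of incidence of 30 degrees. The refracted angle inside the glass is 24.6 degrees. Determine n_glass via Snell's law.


Apply Snell's law: n1 * sin(theta1) = n2 * sin(theta2)
  n2 = n1 * sin(theta1) / sin(theta2)
  sin(30) = 0.5
  sin(24.6) = 0.416281
  n2 = 1.387 * 0.5 / 0.416281 = 1.6659

1.6659


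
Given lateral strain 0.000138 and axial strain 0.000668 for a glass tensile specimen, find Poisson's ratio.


Poisson's ratio: nu = lateral strain / axial strain
  nu = 0.000138 / 0.000668 = 0.2066

0.2066


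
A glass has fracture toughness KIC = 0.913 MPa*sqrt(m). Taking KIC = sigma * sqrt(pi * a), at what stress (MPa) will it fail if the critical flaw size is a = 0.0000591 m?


Rearrange KIC = sigma * sqrt(pi * a):
  sigma = KIC / sqrt(pi * a)
  sqrt(pi * 0.0000591) = 0.013626
  sigma = 0.913 / 0.013626 = 67.0 MPa

67.0 MPa


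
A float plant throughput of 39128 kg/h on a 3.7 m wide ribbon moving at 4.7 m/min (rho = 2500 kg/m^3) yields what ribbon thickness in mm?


Ribbon cross-section from mass balance:
  Volume rate = throughput / density = 39128 / 2500 = 15.6512 m^3/h
  thickness = volume rate / (speed * 60 * width), i.e.
  thickness = throughput / (60 * speed * width * density) * 1000
  thickness = 39128 / (60 * 4.7 * 3.7 * 2500) * 1000 = 15.0 mm

15.0 mm


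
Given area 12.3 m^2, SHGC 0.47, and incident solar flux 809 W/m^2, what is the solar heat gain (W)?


Solar heat gain: Q = Area * SHGC * Irradiance
  Q = 12.3 * 0.47 * 809 = 4676.8 W

4676.8 W


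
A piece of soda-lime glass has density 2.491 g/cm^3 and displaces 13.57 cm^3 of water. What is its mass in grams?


Rearrange rho = m / V:
  m = rho * V
  m = 2.491 * 13.57 = 33.803 g

33.803 g


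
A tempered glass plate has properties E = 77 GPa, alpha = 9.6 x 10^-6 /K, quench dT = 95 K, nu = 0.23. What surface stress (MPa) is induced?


Tempering stress: sigma = E * alpha * dT / (1 - nu)
  E (MPa) = 77 * 1000 = 77000
  Numerator = 77000 * (9.6 x 10^-6) * 95 = 70.224
  Denominator = 1 - 0.23 = 0.77
  sigma = 70.224 / 0.77 = 91.2 MPa

91.2 MPa


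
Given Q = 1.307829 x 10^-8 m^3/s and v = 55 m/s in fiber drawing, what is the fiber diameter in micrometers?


Cross-sectional area from continuity:
  A = Q / v = 1.307829 x 10^-8 / 55 = 2.377871 x 10^-10 m^2
Diameter from circular cross-section:
  d = sqrt(4A / pi) * 10^6 (m -> um)
  d = sqrt(4 * 2.377871 x 10^-10 / pi) * 10^6 = 17.4 um

17.4 um


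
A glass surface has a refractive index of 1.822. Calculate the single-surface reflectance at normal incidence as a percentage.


Fresnel reflectance at normal incidence:
  R = ((n - 1)/(n + 1))^2
  (n - 1)/(n + 1) = (1.822 - 1)/(1.822 + 1) = 0.291283
  R = 0.291283^2 = 0.0848458
  R(%) = 0.0848458 * 100 = 8.485%

8.485%


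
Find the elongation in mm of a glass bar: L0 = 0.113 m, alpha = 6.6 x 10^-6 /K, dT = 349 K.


Thermal expansion formula: dL = alpha * L0 * dT
  dL = (6.6 x 10^-6) * 0.113 * 349 = 0.00026028 m
Convert to mm: 0.00026028 * 1000 = 0.2603 mm

0.2603 mm


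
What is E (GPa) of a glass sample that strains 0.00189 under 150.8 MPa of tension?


Young's modulus: E = stress / strain
  E = 150.8 MPa / 0.00189 = 79788.36 MPa
Convert to GPa: 79788.36 / 1000 = 79.79 GPa

79.79 GPa


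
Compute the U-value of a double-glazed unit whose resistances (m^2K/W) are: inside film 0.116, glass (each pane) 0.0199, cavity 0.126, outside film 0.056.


Total thermal resistance (series):
  R_total = R_in + R_glass + R_air + R_glass + R_out
  R_total = 0.116 + 0.0199 + 0.126 + 0.0199 + 0.056 = 0.3378 m^2K/W
U-value = 1 / R_total = 1 / 0.3378 = 2.96 W/m^2K

2.96 W/m^2K


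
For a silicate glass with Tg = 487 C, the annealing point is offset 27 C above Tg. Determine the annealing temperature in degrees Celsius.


The annealing temperature is Tg plus the offset:
  T_anneal = 487 + 27 = 514 C

514 C


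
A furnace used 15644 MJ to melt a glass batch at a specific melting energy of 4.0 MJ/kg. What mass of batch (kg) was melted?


Rearrange E = m * s for m:
  m = E / s
  m = 15644 / 4.0 = 3911.0 kg

3911.0 kg


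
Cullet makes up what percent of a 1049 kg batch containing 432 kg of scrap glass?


Cullet ratio = (cullet mass / total batch mass) * 100
  Ratio = 432 / 1049 * 100 = 41.18%

41.18%


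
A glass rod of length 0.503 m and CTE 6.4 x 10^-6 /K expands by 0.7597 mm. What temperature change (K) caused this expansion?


Rearrange dL = alpha * L0 * dT for dT:
  dT = dL / (alpha * L0)
  dL (m) = 0.7597 / 1000 = 0.0007597
  dT = 0.0007597 / ((6.4 x 10^-6) * 0.503) = 236.0 K

236.0 K


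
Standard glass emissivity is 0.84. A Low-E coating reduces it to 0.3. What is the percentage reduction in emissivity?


Percentage reduction = (1 - coated/uncoated) * 100
  Ratio = 0.3 / 0.84 = 0.3571
  Reduction = (1 - 0.3571) * 100 = 64.3%

64.3%


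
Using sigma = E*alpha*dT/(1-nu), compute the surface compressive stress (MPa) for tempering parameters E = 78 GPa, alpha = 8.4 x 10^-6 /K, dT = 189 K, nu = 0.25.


Tempering stress: sigma = E * alpha * dT / (1 - nu)
  E (MPa) = 78 * 1000 = 78000
  Numerator = 78000 * (8.4 x 10^-6) * 189 = 123.8328
  Denominator = 1 - 0.25 = 0.75
  sigma = 123.8328 / 0.75 = 165.1 MPa

165.1 MPa


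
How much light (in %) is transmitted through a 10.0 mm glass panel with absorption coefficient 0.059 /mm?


Beer-Lambert law: T = exp(-alpha * thickness)
  exponent = -0.059 * 10.0 = -0.59
  T = exp(-0.59) = 0.5543
  Percentage = 0.5543 * 100 = 55.43%

55.43%


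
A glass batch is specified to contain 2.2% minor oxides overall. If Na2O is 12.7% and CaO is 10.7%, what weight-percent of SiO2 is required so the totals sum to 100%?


Known pieces sum to 100%:
  SiO2 = 100 - (others + Na2O + CaO)
  SiO2 = 100 - (2.2 + 12.7 + 10.7) = 74.4%

74.4%


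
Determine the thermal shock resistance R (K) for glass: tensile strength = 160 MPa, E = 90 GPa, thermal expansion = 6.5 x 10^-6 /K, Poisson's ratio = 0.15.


Thermal shock resistance: R = sigma * (1 - nu) / (E * alpha)
  Numerator = 160 * (1 - 0.15) = 136.0
  Denominator = 90 * 1000 * (6.5 x 10^-6) = 0.585
  R = 136.0 / 0.585 = 232.5 K

232.5 K


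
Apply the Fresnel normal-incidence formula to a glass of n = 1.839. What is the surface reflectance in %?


Fresnel reflectance at normal incidence:
  R = ((n - 1)/(n + 1))^2
  (n - 1)/(n + 1) = (1.839 - 1)/(1.839 + 1) = 0.295527
  R = 0.295527^2 = 0.0873362
  R(%) = 0.0873362 * 100 = 8.734%

8.734%


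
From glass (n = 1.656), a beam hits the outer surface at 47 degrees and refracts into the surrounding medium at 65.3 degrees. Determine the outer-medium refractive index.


Apply Snell's law: n1 * sin(theta1) = n2 * sin(theta2)
  n2 = n1 * sin(theta1) / sin(theta2)
  sin(47) = 0.731354
  sin(65.3) = 0.908508
  n2 = 1.656 * 0.731354 / 0.908508 = 1.3331

1.3331


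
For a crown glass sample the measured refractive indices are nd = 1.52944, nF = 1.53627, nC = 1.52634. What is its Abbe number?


Abbe number formula: Vd = (nd - 1) / (nF - nC)
  nd - 1 = 1.52944 - 1 = 0.52944
  nF - nC = 1.53627 - 1.52634 = 0.00993
  Vd = 0.52944 / 0.00993 = 53.32

53.32


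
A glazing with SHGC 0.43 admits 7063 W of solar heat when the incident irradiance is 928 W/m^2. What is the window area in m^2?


Rearrange Q = Area * SHGC * Irradiance:
  Area = Q / (SHGC * Irradiance)
  Area = 7063 / (0.43 * 928) = 17.7 m^2

17.7 m^2


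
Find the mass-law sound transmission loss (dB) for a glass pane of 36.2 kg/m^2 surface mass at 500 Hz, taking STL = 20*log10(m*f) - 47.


Mass law: STL = 20 * log10(m * f) - 47
  m * f = 36.2 * 500 = 18100
  log10(18100) = 4.25768
  STL = 20 * 4.25768 - 47 = 85.1536 - 47 = 38.2 dB

38.2 dB


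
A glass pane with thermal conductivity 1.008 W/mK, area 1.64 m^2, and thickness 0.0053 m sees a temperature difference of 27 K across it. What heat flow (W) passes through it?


Fourier's law: Q = k * A * dT / t
  Q = 1.008 * 1.64 * 27 / 0.0053
  Q = 44.63424 / 0.0053 = 8421.6 W

8421.6 W


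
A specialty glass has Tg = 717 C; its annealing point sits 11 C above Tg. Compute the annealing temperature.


The annealing temperature is Tg plus the offset:
  T_anneal = 717 + 11 = 728 C

728 C


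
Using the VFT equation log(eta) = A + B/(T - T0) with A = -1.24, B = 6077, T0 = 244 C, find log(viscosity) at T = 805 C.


VFT equation: log(eta) = A + B / (T - T0)
  T - T0 = 805 - 244 = 561
  B / (T - T0) = 6077 / 561 = 10.832
  log(eta) = -1.24 + 10.832 = 9.592

9.592


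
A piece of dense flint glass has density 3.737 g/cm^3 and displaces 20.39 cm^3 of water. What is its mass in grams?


Rearrange rho = m / V:
  m = rho * V
  m = 3.737 * 20.39 = 76.197 g

76.197 g


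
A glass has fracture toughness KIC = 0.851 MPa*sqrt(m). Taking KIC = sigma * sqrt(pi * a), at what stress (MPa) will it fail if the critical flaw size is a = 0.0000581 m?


Rearrange KIC = sigma * sqrt(pi * a):
  sigma = KIC / sqrt(pi * a)
  sqrt(pi * 0.0000581) = 0.01351
  sigma = 0.851 / 0.01351 = 62.99 MPa

62.99 MPa


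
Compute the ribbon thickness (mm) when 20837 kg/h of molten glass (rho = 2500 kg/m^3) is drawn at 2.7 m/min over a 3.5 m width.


Ribbon cross-section from mass balance:
  Volume rate = throughput / density = 20837 / 2500 = 8.3348 m^3/h
  thickness = volume rate / (speed * 60 * width), i.e.
  thickness = throughput / (60 * speed * width * density) * 1000
  thickness = 20837 / (60 * 2.7 * 3.5 * 2500) * 1000 = 14.7 mm

14.7 mm


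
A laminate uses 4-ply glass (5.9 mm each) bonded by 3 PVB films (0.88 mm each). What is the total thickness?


Total thickness = glass contribution + PVB contribution
  Glass: 4 * 5.9 = 23.6 mm
  PVB: 3 * 0.88 = 2.64 mm
  Total = 23.6 + 2.64 = 26.24 mm

26.24 mm


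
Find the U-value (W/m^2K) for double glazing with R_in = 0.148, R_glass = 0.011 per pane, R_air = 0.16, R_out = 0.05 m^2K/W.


Total thermal resistance (series):
  R_total = R_in + R_glass + R_air + R_glass + R_out
  R_total = 0.148 + 0.011 + 0.16 + 0.011 + 0.05 = 0.38 m^2K/W
U-value = 1 / R_total = 1 / 0.38 = 2.632 W/m^2K

2.632 W/m^2K


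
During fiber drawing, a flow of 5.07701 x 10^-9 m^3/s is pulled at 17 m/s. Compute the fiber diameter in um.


Cross-sectional area from continuity:
  A = Q / v = 5.07701 x 10^-9 / 17 = 2.986476 x 10^-10 m^2
Diameter from circular cross-section:
  d = sqrt(4A / pi) * 10^6 (m -> um)
  d = sqrt(4 * 2.986476 x 10^-10 / pi) * 10^6 = 19.5 um

19.5 um


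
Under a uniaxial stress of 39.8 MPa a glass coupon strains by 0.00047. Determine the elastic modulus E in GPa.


Young's modulus: E = stress / strain
  E = 39.8 MPa / 0.00047 = 84680.85 MPa
Convert to GPa: 84680.85 / 1000 = 84.68 GPa

84.68 GPa


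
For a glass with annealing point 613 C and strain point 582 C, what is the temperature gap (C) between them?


Gap = T_anneal - T_strain:
  gap = 613 - 582 = 31 C

31 C


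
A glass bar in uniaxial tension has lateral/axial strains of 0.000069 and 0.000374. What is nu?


Poisson's ratio: nu = lateral strain / axial strain
  nu = 0.000069 / 0.000374 = 0.1845

0.1845


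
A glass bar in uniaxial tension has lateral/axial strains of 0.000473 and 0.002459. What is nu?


Poisson's ratio: nu = lateral strain / axial strain
  nu = 0.000473 / 0.002459 = 0.1924

0.1924


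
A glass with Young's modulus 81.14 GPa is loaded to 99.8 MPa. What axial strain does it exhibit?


Rearrange E = sigma / epsilon:
  epsilon = sigma / E
  E (MPa) = 81.14 * 1000 = 81140
  epsilon = 99.8 / 81140 = 0.00123

0.00123


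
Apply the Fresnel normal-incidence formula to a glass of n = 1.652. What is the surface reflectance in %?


Fresnel reflectance at normal incidence:
  R = ((n - 1)/(n + 1))^2
  (n - 1)/(n + 1) = (1.652 - 1)/(1.652 + 1) = 0.245852
  R = 0.245852^2 = 0.0604432
  R(%) = 0.0604432 * 100 = 6.044%

6.044%


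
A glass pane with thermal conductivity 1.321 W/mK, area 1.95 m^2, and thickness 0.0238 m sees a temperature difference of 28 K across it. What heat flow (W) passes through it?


Fourier's law: Q = k * A * dT / t
  Q = 1.321 * 1.95 * 28 / 0.0238
  Q = 72.1266 / 0.0238 = 3030.5 W

3030.5 W


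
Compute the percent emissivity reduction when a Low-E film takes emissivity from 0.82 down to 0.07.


Percentage reduction = (1 - coated/uncoated) * 100
  Ratio = 0.07 / 0.82 = 0.0854
  Reduction = (1 - 0.0854) * 100 = 91.5%

91.5%


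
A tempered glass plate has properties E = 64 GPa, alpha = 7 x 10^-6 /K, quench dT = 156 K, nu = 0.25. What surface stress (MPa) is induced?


Tempering stress: sigma = E * alpha * dT / (1 - nu)
  E (MPa) = 64 * 1000 = 64000
  Numerator = 64000 * (7 x 10^-6) * 156 = 69.888
  Denominator = 1 - 0.25 = 0.75
  sigma = 69.888 / 0.75 = 93.2 MPa

93.2 MPa


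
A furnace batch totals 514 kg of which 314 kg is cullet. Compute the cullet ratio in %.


Cullet ratio = (cullet mass / total batch mass) * 100
  Ratio = 314 / 514 * 100 = 61.09%

61.09%


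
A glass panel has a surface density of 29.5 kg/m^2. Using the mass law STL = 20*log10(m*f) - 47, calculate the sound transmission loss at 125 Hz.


Mass law: STL = 20 * log10(m * f) - 47
  m * f = 29.5 * 125 = 3687.5
  log10(3687.5) = 3.56673
  STL = 20 * 3.56673 - 47 = 71.3346 - 47 = 24.3 dB

24.3 dB


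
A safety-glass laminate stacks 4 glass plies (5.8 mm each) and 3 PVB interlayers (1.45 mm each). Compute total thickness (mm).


Total thickness = glass contribution + PVB contribution
  Glass: 4 * 5.8 = 23.2 mm
  PVB: 3 * 1.45 = 4.35 mm
  Total = 23.2 + 4.35 = 27.55 mm

27.55 mm


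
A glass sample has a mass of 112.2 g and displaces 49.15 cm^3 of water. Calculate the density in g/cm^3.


Use the definition of density:
  rho = mass / volume
  rho = 112.2 / 49.15 = 2.283 g/cm^3

2.283 g/cm^3


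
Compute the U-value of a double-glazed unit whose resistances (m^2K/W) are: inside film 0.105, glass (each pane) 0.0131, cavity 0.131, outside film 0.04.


Total thermal resistance (series):
  R_total = R_in + R_glass + R_air + R_glass + R_out
  R_total = 0.105 + 0.0131 + 0.131 + 0.0131 + 0.04 = 0.3022 m^2K/W
U-value = 1 / R_total = 1 / 0.3022 = 3.309 W/m^2K

3.309 W/m^2K


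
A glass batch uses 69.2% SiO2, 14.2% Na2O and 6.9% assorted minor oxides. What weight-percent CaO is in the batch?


Pieces sum to 100%:
  CaO = 100 - (SiO2 + Na2O + others)
  CaO = 100 - (69.2 + 14.2 + 6.9) = 9.7%

9.7%


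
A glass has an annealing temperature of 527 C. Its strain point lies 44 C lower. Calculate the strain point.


Strain point = annealing point - difference:
  T_strain = 527 - 44 = 483 C

483 C


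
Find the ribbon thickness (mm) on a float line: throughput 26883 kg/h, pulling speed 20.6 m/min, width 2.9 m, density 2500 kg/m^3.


Ribbon cross-section from mass balance:
  Volume rate = throughput / density = 26883 / 2500 = 10.7532 m^3/h
  thickness = volume rate / (speed * 60 * width), i.e.
  thickness = throughput / (60 * speed * width * density) * 1000
  thickness = 26883 / (60 * 20.6 * 2.9 * 2500) * 1000 = 3.0 mm

3.0 mm


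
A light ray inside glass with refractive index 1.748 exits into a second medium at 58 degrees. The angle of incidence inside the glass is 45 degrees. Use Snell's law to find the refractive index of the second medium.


Apply Snell's law: n1 * sin(theta1) = n2 * sin(theta2)
  n2 = n1 * sin(theta1) / sin(theta2)
  sin(45) = 0.707107
  sin(58) = 0.848048
  n2 = 1.748 * 0.707107 / 0.848048 = 1.4575

1.4575


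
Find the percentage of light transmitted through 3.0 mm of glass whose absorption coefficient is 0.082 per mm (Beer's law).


Beer-Lambert law: T = exp(-alpha * thickness)
  exponent = -0.082 * 3.0 = -0.246
  T = exp(-0.246) = 0.7819
  Percentage = 0.7819 * 100 = 78.19%

78.19%


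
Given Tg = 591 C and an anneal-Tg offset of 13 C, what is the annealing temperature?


The annealing temperature is Tg plus the offset:
  T_anneal = 591 + 13 = 604 C

604 C


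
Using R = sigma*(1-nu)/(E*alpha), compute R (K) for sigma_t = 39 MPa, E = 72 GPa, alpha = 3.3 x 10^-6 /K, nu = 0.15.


Thermal shock resistance: R = sigma * (1 - nu) / (E * alpha)
  Numerator = 39 * (1 - 0.15) = 33.15
  Denominator = 72 * 1000 * (3.3 x 10^-6) = 0.2376
  R = 33.15 / 0.2376 = 139.5 K

139.5 K


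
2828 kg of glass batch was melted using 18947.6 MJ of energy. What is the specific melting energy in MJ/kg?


Rearrange E = m * s for s:
  s = E / m
  s = 18947.6 / 2828 = 6.7 MJ/kg

6.7 MJ/kg


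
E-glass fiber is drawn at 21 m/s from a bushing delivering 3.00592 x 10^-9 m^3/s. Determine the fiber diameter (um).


Cross-sectional area from continuity:
  A = Q / v = 3.00592 x 10^-9 / 21 = 1.43139 x 10^-10 m^2
Diameter from circular cross-section:
  d = sqrt(4A / pi) * 10^6 (m -> um)
  d = sqrt(4 * 1.43139 x 10^-10 / pi) * 10^6 = 13.5 um

13.5 um


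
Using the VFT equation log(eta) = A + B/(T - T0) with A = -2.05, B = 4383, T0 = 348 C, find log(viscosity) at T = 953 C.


VFT equation: log(eta) = A + B / (T - T0)
  T - T0 = 953 - 348 = 605
  B / (T - T0) = 4383 / 605 = 7.245
  log(eta) = -2.05 + 7.245 = 5.195

5.195


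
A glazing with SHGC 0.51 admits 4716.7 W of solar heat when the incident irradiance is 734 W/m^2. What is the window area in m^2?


Rearrange Q = Area * SHGC * Irradiance:
  Area = Q / (SHGC * Irradiance)
  Area = 4716.7 / (0.51 * 734) = 12.6 m^2

12.6 m^2


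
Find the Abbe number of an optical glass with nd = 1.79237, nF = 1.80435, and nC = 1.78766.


Abbe number formula: Vd = (nd - 1) / (nF - nC)
  nd - 1 = 1.79237 - 1 = 0.79237
  nF - nC = 1.80435 - 1.78766 = 0.01669
  Vd = 0.79237 / 0.01669 = 47.48

47.48


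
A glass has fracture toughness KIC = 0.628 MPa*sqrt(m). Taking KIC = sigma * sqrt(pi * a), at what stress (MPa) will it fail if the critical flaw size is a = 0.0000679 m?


Rearrange KIC = sigma * sqrt(pi * a):
  sigma = KIC / sqrt(pi * a)
  sqrt(pi * 0.0000679) = 0.014605
  sigma = 0.628 / 0.014605 = 43.0 MPa

43.0 MPa


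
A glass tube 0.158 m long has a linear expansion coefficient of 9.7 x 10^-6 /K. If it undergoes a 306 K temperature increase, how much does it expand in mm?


Thermal expansion formula: dL = alpha * L0 * dT
  dL = (9.7 x 10^-6) * 0.158 * 306 = 0.00046898 m
Convert to mm: 0.00046898 * 1000 = 0.469 mm

0.469 mm


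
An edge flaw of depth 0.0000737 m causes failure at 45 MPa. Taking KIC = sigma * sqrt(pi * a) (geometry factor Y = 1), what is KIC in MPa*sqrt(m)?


Fracture toughness: KIC = sigma * sqrt(pi * a)
  pi * a = pi * 0.0000737 = 0.000231535
  sqrt(pi * a) = 0.015216
  KIC = 45 * 0.015216 = 0.685 MPa*sqrt(m)

0.685 MPa*sqrt(m)


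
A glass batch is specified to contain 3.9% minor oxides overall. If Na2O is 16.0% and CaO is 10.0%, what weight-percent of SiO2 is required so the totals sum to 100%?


Known pieces sum to 100%:
  SiO2 = 100 - (others + Na2O + CaO)
  SiO2 = 100 - (3.9 + 16.0 + 10.0) = 70.1%

70.1%


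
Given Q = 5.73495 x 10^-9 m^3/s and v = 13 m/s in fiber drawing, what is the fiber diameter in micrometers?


Cross-sectional area from continuity:
  A = Q / v = 5.73495 x 10^-9 / 13 = 4.4115 x 10^-10 m^2
Diameter from circular cross-section:
  d = sqrt(4A / pi) * 10^6 (m -> um)
  d = sqrt(4 * 4.4115 x 10^-10 / pi) * 10^6 = 23.7 um

23.7 um


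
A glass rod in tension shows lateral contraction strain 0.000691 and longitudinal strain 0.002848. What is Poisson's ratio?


Poisson's ratio: nu = lateral strain / axial strain
  nu = 0.000691 / 0.002848 = 0.2426

0.2426


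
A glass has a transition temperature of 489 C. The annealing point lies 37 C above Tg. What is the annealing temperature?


The annealing temperature is Tg plus the offset:
  T_anneal = 489 + 37 = 526 C

526 C


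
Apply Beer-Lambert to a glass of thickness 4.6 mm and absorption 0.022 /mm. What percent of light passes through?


Beer-Lambert law: T = exp(-alpha * thickness)
  exponent = -0.022 * 4.6 = -0.1012
  T = exp(-0.1012) = 0.9038
  Percentage = 0.9038 * 100 = 90.38%

90.38%


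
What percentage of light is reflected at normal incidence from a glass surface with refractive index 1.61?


Fresnel reflectance at normal incidence:
  R = ((n - 1)/(n + 1))^2
  (n - 1)/(n + 1) = (1.61 - 1)/(1.61 + 1) = 0.233716
  R = 0.233716^2 = 0.0546232
  R(%) = 0.0546232 * 100 = 5.462%

5.462%


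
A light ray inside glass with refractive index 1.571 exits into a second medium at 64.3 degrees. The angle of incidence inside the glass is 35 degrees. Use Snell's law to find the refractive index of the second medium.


Apply Snell's law: n1 * sin(theta1) = n2 * sin(theta2)
  n2 = n1 * sin(theta1) / sin(theta2)
  sin(35) = 0.573576
  sin(64.3) = 0.901077
  n2 = 1.571 * 0.573576 / 0.901077 = 1.0

1.0


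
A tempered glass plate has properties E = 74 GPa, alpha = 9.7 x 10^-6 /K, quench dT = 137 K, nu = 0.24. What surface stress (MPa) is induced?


Tempering stress: sigma = E * alpha * dT / (1 - nu)
  E (MPa) = 74 * 1000 = 74000
  Numerator = 74000 * (9.7 x 10^-6) * 137 = 98.3386
  Denominator = 1 - 0.24 = 0.76
  sigma = 98.3386 / 0.76 = 129.4 MPa

129.4 MPa


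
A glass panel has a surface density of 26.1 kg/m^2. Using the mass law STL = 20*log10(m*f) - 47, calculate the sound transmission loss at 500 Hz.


Mass law: STL = 20 * log10(m * f) - 47
  m * f = 26.1 * 500 = 13050
  log10(13050) = 4.11561
  STL = 20 * 4.11561 - 47 = 82.3122 - 47 = 35.3 dB

35.3 dB


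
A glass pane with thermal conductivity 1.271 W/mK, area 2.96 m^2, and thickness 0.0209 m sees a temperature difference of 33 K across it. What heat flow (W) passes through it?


Fourier's law: Q = k * A * dT / t
  Q = 1.271 * 2.96 * 33 / 0.0209
  Q = 124.15128 / 0.0209 = 5940.3 W

5940.3 W


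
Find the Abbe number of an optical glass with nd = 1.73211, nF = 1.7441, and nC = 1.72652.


Abbe number formula: Vd = (nd - 1) / (nF - nC)
  nd - 1 = 1.73211 - 1 = 0.73211
  nF - nC = 1.7441 - 1.72652 = 0.01758
  Vd = 0.73211 / 0.01758 = 41.64

41.64


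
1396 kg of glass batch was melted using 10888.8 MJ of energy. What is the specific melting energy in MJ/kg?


Rearrange E = m * s for s:
  s = E / m
  s = 10888.8 / 1396 = 7.8 MJ/kg

7.8 MJ/kg


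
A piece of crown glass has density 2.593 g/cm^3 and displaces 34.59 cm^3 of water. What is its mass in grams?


Rearrange rho = m / V:
  m = rho * V
  m = 2.593 * 34.59 = 89.692 g

89.692 g


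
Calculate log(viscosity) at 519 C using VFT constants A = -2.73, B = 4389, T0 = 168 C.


VFT equation: log(eta) = A + B / (T - T0)
  T - T0 = 519 - 168 = 351
  B / (T - T0) = 4389 / 351 = 12.504
  log(eta) = -2.73 + 12.504 = 9.774

9.774


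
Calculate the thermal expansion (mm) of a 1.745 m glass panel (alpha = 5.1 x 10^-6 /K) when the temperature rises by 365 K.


Thermal expansion formula: dL = alpha * L0 * dT
  dL = (5.1 x 10^-6) * 1.745 * 365 = 0.00324832 m
Convert to mm: 0.00324832 * 1000 = 3.2483 mm

3.2483 mm


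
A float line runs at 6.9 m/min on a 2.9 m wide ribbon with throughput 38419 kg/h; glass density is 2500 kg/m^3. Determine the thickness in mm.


Ribbon cross-section from mass balance:
  Volume rate = throughput / density = 38419 / 2500 = 15.3676 m^3/h
  thickness = volume rate / (speed * 60 * width), i.e.
  thickness = throughput / (60 * speed * width * density) * 1000
  thickness = 38419 / (60 * 6.9 * 2.9 * 2500) * 1000 = 12.8 mm

12.8 mm


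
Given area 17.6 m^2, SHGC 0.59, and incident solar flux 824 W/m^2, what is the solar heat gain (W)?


Solar heat gain: Q = Area * SHGC * Irradiance
  Q = 17.6 * 0.59 * 824 = 8556.4 W

8556.4 W


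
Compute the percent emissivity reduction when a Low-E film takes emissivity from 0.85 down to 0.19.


Percentage reduction = (1 - coated/uncoated) * 100
  Ratio = 0.19 / 0.85 = 0.2235
  Reduction = (1 - 0.2235) * 100 = 77.6%

77.6%


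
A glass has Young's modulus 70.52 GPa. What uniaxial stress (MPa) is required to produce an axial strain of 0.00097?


Rearrange E = sigma / epsilon:
  sigma = E * epsilon
  E (MPa) = 70.52 * 1000 = 70520
  sigma = 70520 * 0.00097 = 68.4 MPa

68.4 MPa


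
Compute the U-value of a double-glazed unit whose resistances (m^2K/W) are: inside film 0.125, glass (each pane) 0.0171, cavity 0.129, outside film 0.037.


Total thermal resistance (series):
  R_total = R_in + R_glass + R_air + R_glass + R_out
  R_total = 0.125 + 0.0171 + 0.129 + 0.0171 + 0.037 = 0.3252 m^2K/W
U-value = 1 / R_total = 1 / 0.3252 = 3.075 W/m^2K

3.075 W/m^2K


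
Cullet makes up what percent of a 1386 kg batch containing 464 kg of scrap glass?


Cullet ratio = (cullet mass / total batch mass) * 100
  Ratio = 464 / 1386 * 100 = 33.48%

33.48%


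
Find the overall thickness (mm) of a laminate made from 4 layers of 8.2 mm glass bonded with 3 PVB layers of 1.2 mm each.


Total thickness = glass contribution + PVB contribution
  Glass: 4 * 8.2 = 32.8 mm
  PVB: 3 * 1.2 = 3.6 mm
  Total = 32.8 + 3.6 = 36.4 mm

36.4 mm


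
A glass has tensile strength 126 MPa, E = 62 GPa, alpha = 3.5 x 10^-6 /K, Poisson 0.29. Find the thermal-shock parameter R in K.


Thermal shock resistance: R = sigma * (1 - nu) / (E * alpha)
  Numerator = 126 * (1 - 0.29) = 89.46
  Denominator = 62 * 1000 * (3.5 x 10^-6) = 0.217
  R = 89.46 / 0.217 = 412.3 K

412.3 K


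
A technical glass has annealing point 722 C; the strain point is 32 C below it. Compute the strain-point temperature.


Strain point = annealing point - difference:
  T_strain = 722 - 32 = 690 C

690 C


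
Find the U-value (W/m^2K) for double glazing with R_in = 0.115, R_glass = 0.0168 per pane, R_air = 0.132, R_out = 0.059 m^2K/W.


Total thermal resistance (series):
  R_total = R_in + R_glass + R_air + R_glass + R_out
  R_total = 0.115 + 0.0168 + 0.132 + 0.0168 + 0.059 = 0.3396 m^2K/W
U-value = 1 / R_total = 1 / 0.3396 = 2.945 W/m^2K

2.945 W/m^2K


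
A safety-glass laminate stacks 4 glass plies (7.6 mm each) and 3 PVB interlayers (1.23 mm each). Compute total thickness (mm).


Total thickness = glass contribution + PVB contribution
  Glass: 4 * 7.6 = 30.4 mm
  PVB: 3 * 1.23 = 3.69 mm
  Total = 30.4 + 3.69 = 34.09 mm

34.09 mm


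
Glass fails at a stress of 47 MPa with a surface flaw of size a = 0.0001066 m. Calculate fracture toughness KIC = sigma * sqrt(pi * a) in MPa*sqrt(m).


Fracture toughness: KIC = sigma * sqrt(pi * a)
  pi * a = pi * 0.0001066 = 0.000334894
  sqrt(pi * a) = 0.0183
  KIC = 47 * 0.0183 = 0.86 MPa*sqrt(m)

0.86 MPa*sqrt(m)


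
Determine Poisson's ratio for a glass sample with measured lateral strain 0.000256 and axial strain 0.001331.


Poisson's ratio: nu = lateral strain / axial strain
  nu = 0.000256 / 0.001331 = 0.1923

0.1923


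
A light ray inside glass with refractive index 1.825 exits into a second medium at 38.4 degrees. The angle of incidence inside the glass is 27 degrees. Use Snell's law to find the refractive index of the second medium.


Apply Snell's law: n1 * sin(theta1) = n2 * sin(theta2)
  n2 = n1 * sin(theta1) / sin(theta2)
  sin(27) = 0.45399
  sin(38.4) = 0.621148
  n2 = 1.825 * 0.45399 / 0.621148 = 1.3339

1.3339


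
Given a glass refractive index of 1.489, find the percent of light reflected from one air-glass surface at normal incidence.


Fresnel reflectance at normal incidence:
  R = ((n - 1)/(n + 1))^2
  (n - 1)/(n + 1) = (1.489 - 1)/(1.489 + 1) = 0.196464
  R = 0.196464^2 = 0.0385981
  R(%) = 0.0385981 * 100 = 3.86%

3.86%


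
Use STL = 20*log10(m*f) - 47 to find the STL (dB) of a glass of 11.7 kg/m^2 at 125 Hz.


Mass law: STL = 20 * log10(m * f) - 47
  m * f = 11.7 * 125 = 1462.5
  log10(1462.5) = 3.1651
  STL = 20 * 3.1651 - 47 = 63.302 - 47 = 16.3 dB

16.3 dB


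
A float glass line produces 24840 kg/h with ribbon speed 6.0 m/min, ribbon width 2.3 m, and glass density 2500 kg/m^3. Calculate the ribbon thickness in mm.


Ribbon cross-section from mass balance:
  Volume rate = throughput / density = 24840 / 2500 = 9.936 m^3/h
  thickness = volume rate / (speed * 60 * width), i.e.
  thickness = throughput / (60 * speed * width * density) * 1000
  thickness = 24840 / (60 * 6.0 * 2.3 * 2500) * 1000 = 12.0 mm

12.0 mm


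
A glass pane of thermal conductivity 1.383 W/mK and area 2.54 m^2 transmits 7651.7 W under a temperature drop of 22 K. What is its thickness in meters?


Fourier's law: t = k * A * dT / Q
  t = 1.383 * 2.54 * 22 / 7651.7
  t = 77.28204 / 7651.7 = 0.0101 m

0.0101 m


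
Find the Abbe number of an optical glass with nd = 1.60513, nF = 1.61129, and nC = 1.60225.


Abbe number formula: Vd = (nd - 1) / (nF - nC)
  nd - 1 = 1.60513 - 1 = 0.60513
  nF - nC = 1.61129 - 1.60225 = 0.00904
  Vd = 0.60513 / 0.00904 = 66.94

66.94


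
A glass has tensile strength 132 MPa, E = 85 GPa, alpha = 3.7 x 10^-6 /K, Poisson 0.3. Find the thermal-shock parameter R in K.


Thermal shock resistance: R = sigma * (1 - nu) / (E * alpha)
  Numerator = 132 * (1 - 0.3) = 92.4
  Denominator = 85 * 1000 * (3.7 x 10^-6) = 0.3145
  R = 92.4 / 0.3145 = 293.8 K

293.8 K


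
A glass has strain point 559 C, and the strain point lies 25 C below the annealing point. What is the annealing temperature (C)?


T_anneal = T_strain + gap:
  T_anneal = 559 + 25 = 584 C

584 C


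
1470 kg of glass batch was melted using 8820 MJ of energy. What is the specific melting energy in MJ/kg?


Rearrange E = m * s for s:
  s = E / m
  s = 8820 / 1470 = 6.0 MJ/kg

6.0 MJ/kg


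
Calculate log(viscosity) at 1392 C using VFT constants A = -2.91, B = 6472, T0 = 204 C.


VFT equation: log(eta) = A + B / (T - T0)
  T - T0 = 1392 - 204 = 1188
  B / (T - T0) = 6472 / 1188 = 5.448
  log(eta) = -2.91 + 5.448 = 2.538

2.538


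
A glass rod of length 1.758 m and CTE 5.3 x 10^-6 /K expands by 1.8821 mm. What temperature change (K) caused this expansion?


Rearrange dL = alpha * L0 * dT for dT:
  dT = dL / (alpha * L0)
  dL (m) = 1.8821 / 1000 = 0.0018821
  dT = 0.0018821 / ((5.3 x 10^-6) * 1.758) = 202.0 K

202.0 K


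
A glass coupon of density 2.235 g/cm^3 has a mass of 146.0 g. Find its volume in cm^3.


Rearrange rho = m / V:
  V = m / rho
  V = 146.0 / 2.235 = 65.324 cm^3

65.324 cm^3


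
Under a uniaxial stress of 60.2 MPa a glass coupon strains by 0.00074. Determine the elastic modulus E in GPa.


Young's modulus: E = stress / strain
  E = 60.2 MPa / 0.00074 = 81351.35 MPa
Convert to GPa: 81351.35 / 1000 = 81.35 GPa

81.35 GPa


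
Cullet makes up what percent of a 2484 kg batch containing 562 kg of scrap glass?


Cullet ratio = (cullet mass / total batch mass) * 100
  Ratio = 562 / 2484 * 100 = 22.62%

22.62%


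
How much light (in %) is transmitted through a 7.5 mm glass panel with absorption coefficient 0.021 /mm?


Beer-Lambert law: T = exp(-alpha * thickness)
  exponent = -0.021 * 7.5 = -0.1575
  T = exp(-0.1575) = 0.8543
  Percentage = 0.8543 * 100 = 85.43%

85.43%
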